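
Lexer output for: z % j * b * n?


Scan left to right, longest-match per lexeme
Tokens: ID(z), OP(%), ID(j), OP(*), ID(b), OP(*), ID(n)


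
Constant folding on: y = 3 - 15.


3 - 15 = -12 at compile time
Optimized: y = -12


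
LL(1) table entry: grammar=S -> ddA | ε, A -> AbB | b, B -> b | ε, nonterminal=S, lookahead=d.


For [S, d]: 'd' ∈ FIRST(ddA)
Entry: S -> ddA


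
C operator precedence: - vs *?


'*' is multiplicative (level 10); '-' is additive (level 9)
Higher level binds tighter
'*' has higher precedence than '-'


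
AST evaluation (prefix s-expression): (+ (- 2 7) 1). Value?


Evaluate inner: (- 2 7) = -5
Evaluate root: (+ -5 1) = -4
Result: -4


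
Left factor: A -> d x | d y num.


Common prefix: 'd'
Factored: A -> d A', A' -> x | y num


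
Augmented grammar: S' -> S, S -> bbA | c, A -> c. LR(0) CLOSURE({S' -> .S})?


Start: S' -> .S
For each item with dot before a nonterminal B, add B -> .γ for every B-production
Closure: [S' -> .S, S -> .bbA, S -> .c]


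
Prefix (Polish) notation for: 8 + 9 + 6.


left-to-right (same/higher precedence on left): tree is (+ (+ 8 9) 6)
Prefix: + + 8 9 6


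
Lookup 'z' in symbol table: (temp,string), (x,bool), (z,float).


Lookup 'z' → type float


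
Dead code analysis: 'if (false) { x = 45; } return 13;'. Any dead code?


condition is constant false, so the whole block is unreachable
Dead: 'if (false) { x = 45; }'


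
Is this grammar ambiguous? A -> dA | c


right-linear, alternatives start with distinct terminals 'd' vs 'c': unique leftmost derivation
Unambiguous


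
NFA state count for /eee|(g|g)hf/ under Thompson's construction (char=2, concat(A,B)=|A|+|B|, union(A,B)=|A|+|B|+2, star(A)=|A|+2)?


Syntax tree has 7 char leaf(s), 2 union(s), 0 star(s)
chars contribute 7×2 = 14; each union adds +2; each star adds +2
Total: 14 + 4 + 0 = 18 states


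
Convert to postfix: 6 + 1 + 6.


Left to right (same or higher precedence on left)
Postfix: 6 1 + 6 +


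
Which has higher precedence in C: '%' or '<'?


'%' is multiplicative (level 10); '<' is relational (level 7)
Higher level binds tighter
'%' has higher precedence than '<'


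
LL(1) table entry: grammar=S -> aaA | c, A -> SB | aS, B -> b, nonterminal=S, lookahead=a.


For [S, a]: 'a' ∈ FIRST(aaA)
Entry: S -> aaA


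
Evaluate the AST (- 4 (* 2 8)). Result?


Evaluate inner: (* 2 8) = 16
Evaluate root: (- 4 16) = -12
Result: -12


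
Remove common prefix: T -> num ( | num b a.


Common prefix: 'num'
Factored: T -> num T', T' -> ( | b a


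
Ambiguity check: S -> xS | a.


right-linear, alternatives start with distinct terminals 'x' vs 'a': unique leftmost derivation
Unambiguous


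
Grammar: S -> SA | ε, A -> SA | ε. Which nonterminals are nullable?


A nonterminal is nullable iff some alternative derives ε (directly, or every symbol in it is nullable)
Nullable: {A, S}


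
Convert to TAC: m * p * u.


Break into single-operator statements:
t1 = m * p
t2 = t1 * u


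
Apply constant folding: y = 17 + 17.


17 + 17 = 34 at compile time
Optimized: y = 34


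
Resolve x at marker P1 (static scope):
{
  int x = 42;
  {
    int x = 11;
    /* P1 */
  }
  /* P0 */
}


x declared in the same block as P1
x = 11


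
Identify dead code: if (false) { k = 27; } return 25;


condition is constant false, so the whole block is unreachable
Dead: 'if (false) { k = 27; }'


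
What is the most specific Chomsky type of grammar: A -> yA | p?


Right-linear: every RHS is a terminal or a terminal followed by one nonterminal
Classification: Type 3 (Regular)


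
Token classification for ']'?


Pattern: delimiter/punctuation
Type: PUNCTUATION


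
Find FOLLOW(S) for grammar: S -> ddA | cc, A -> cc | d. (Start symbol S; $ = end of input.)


$ ∈ FOLLOW(S). For each A -> αBβ: add FIRST(β)\{ε} to FOLLOW(B); if β nullable, add FOLLOW(A).
FOLLOW(S) = {$}


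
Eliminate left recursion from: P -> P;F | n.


Left-recursive alternatives: P;F; non-recursive: n
Introduce P': P -> nP', P' -> ;FP' | ε


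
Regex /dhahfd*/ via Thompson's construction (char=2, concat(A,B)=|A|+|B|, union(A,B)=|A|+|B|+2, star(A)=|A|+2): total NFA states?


Syntax tree has 6 char leaf(s), 0 union(s), 1 star(s)
chars contribute 6×2 = 12; each union adds +2; each star adds +2
Total: 12 + 0 + 2 = 14 states


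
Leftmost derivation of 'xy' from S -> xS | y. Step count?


Derivation: S => xS => xy
Steps: 2


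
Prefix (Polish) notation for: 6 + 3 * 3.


'*' binds tighter: tree is (+ 6 (* 3 3))
Prefix: + 6 * 3 3


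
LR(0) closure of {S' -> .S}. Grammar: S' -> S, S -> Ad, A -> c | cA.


Start: S' -> .S
For each item with dot before a nonterminal B, add B -> .γ for every B-production
Closure: [S' -> .S, S -> .Ad, A -> .c, A -> .cA]


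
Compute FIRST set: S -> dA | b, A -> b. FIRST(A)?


Per alternative of A: FIRST(b) = {b}
FIRST(A) = {b}


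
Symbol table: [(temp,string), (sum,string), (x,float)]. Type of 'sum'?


Lookup 'sum' → type string


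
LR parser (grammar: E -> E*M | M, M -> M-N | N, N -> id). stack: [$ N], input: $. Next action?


'N' (not preceded by M-) is the handle for M -> N
Action: reduce (M -> N)


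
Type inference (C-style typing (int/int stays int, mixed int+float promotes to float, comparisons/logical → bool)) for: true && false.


Operand types: bool && bool
Rule: logical operators take bool operands and yield bool
Result type: bool


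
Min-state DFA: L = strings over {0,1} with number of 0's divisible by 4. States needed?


Track (count of 0) mod 4: states 0..3, accept at 0
Minimal DFA: 4 states


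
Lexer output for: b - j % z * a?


Scan left to right, longest-match per lexeme
Tokens: ID(b), OP(-), ID(j), OP(%), ID(z), OP(*), ID(a)


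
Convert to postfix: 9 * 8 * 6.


Left to right (same or higher precedence on left)
Postfix: 9 8 * 6 *


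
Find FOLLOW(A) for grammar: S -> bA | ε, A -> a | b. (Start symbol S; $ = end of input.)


$ ∈ FOLLOW(S). For each A -> αBβ: add FIRST(β)\{ε} to FOLLOW(B); if β nullable, add FOLLOW(A).
FOLLOW(A) = {$}


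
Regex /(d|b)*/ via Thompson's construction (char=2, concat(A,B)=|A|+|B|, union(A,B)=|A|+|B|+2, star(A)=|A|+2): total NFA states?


Syntax tree has 2 char leaf(s), 1 union(s), 1 star(s)
chars contribute 2×2 = 4; each union adds +2; each star adds +2
Total: 4 + 2 + 2 = 8 states


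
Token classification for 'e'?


Pattern: letter/underscore followed by alphanumerics, not a keyword
Type: IDENTIFIER


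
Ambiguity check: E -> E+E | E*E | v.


'v+v*v' has two parse trees (no precedence encoded between + and *)
Ambiguous


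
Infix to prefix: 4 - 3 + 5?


left-to-right (same/higher precedence on left): tree is (+ (- 4 3) 5)
Prefix: + - 4 3 5


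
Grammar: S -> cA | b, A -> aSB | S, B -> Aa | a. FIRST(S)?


Per alternative of S: FIRST(cA) = {c}; FIRST(b) = {b}
FIRST(S) = {b, c}


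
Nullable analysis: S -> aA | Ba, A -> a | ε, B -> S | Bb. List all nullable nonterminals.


A nonterminal is nullable iff some alternative derives ε (directly, or every symbol in it is nullable)
Nullable: {A}


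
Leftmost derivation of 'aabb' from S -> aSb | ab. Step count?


Derivation: S => aSb => aabb
Steps: 2


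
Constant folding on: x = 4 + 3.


4 + 3 = 7 at compile time
Optimized: x = 7


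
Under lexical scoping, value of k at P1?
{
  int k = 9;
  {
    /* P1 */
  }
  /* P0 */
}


P1's block does not declare k; resolves to the enclosing declaration at depth 0
k = 9


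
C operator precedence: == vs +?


'+' is additive (level 9); '==' is equality (level 6)
Higher level binds tighter
'+' has higher precedence than '=='


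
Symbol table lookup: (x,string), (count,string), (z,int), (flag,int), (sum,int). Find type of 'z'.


Lookup 'z' → type int


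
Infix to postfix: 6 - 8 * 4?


* has higher precedence, evaluate 8*4 first
Postfix: 6 8 4 * -


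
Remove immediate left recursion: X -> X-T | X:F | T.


Left-recursive alternatives: X-T, X:F; non-recursive: T
Introduce X': X -> TX', X' -> -TX' | :FX' | ε


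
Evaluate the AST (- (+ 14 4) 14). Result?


Evaluate inner: (+ 14 4) = 18
Evaluate root: (- 18 14) = 4
Result: 4


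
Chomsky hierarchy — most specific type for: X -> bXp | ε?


Single nonterminal LHS, but b^n p^n is not regular
Classification: Type 2 (Context-Free)


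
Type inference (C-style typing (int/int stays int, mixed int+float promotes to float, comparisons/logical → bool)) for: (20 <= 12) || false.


Operand types: bool || bool
Rule: logical operators take bool operands and yield bool
Result type: bool


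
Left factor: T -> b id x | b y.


Common prefix: 'b'
Factored: T -> b T', T' -> id x | y


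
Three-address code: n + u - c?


Break into single-operator statements:
t1 = n + u
t2 = t1 - c


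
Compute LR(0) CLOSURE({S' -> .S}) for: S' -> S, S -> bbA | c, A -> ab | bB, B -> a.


Start: S' -> .S
For each item with dot before a nonterminal B, add B -> .γ for every B-production
Closure: [S' -> .S, S -> .bbA, S -> .c]


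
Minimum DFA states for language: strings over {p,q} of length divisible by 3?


Track length mod 3: states 0..2, accept at 0
Minimal DFA: 3 states


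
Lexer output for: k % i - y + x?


Scan left to right, longest-match per lexeme
Tokens: ID(k), OP(%), ID(i), OP(-), ID(y), OP(+), ID(x)


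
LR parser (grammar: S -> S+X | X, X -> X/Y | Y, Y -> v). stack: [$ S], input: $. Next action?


start symbol S on stack, input exhausted
Action: accept


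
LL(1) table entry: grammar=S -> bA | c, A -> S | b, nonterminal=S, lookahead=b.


For [S, b]: 'b' ∈ FIRST(bA)
Entry: S -> bA


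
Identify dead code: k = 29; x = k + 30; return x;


k is read by x's definition; x is returned
No dead code


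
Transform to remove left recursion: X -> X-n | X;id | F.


Left-recursive alternatives: X-n, X;id; non-recursive: F
Introduce X': X -> FX', X' -> -nX' | ;idX' | ε


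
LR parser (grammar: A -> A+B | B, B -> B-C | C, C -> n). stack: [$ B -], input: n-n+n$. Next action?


no handle; shift 'n'
Action: shift


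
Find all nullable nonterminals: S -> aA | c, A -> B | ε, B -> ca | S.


A nonterminal is nullable iff some alternative derives ε (directly, or every symbol in it is nullable)
Nullable: {A}


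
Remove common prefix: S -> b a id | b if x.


Common prefix: 'b'
Factored: S -> b S', S' -> a id | if x


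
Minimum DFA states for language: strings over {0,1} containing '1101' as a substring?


KMP-style automaton: 4 progress states + 1 absorbing accept = 5
Minimal DFA: 5 states


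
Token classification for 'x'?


Pattern: letter/underscore followed by alphanumerics, not a keyword
Type: IDENTIFIER


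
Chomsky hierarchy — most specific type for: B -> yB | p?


Right-linear: every RHS is a terminal or a terminal followed by one nonterminal
Classification: Type 3 (Regular)


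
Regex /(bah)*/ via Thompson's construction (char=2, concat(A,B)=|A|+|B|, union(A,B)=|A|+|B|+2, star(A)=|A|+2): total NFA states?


Syntax tree has 3 char leaf(s), 0 union(s), 1 star(s)
chars contribute 3×2 = 6; each union adds +2; each star adds +2
Total: 6 + 0 + 2 = 8 states


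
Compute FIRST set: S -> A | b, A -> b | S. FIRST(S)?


Per alternative of S: FIRST(A) = {b}; FIRST(b) = {b}
FIRST(S) = {b}


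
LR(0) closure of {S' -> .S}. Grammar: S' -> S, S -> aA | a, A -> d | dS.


Start: S' -> .S
For each item with dot before a nonterminal B, add B -> .γ for every B-production
Closure: [S' -> .S, S -> .aA, S -> .a]


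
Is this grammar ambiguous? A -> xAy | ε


balanced x^n…y^n: each string has a unique parse
Unambiguous


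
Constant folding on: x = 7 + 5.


7 + 5 = 12 at compile time
Optimized: x = 12


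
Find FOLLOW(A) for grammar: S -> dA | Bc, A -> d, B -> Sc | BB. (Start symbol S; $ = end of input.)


$ ∈ FOLLOW(S). For each A -> αBβ: add FIRST(β)\{ε} to FOLLOW(B); if β nullable, add FOLLOW(A).
FOLLOW(A) = {$, c}


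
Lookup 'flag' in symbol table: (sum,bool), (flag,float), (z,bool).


Lookup 'flag' → type float


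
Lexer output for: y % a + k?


Scan left to right, longest-match per lexeme
Tokens: ID(y), OP(%), ID(a), OP(+), ID(k)


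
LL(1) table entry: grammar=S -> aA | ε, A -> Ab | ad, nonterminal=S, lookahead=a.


For [S, a]: 'a' ∈ FIRST(aA)
Entry: S -> aA


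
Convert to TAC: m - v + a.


Break into single-operator statements:
t1 = m - v
t2 = t1 + a


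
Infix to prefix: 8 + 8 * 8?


'*' binds tighter: tree is (+ 8 (* 8 8))
Prefix: + 8 * 8 8


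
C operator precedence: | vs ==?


'==' is equality (level 6); '|' is bitwise OR (level 3)
Higher level binds tighter
'==' has higher precedence than '|'


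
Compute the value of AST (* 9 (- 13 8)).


Evaluate inner: (- 13 8) = 5
Evaluate root: (* 9 5) = 45
Result: 45


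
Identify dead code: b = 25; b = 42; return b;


first assignment to b is overwritten before any read
Dead: 'b = 25'


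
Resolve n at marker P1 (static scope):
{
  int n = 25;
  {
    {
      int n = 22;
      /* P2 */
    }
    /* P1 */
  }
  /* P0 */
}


P1's block does not declare n; resolves to the enclosing declaration at depth 0
n = 25


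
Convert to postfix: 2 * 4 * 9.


Left to right (same or higher precedence on left)
Postfix: 2 4 * 9 *


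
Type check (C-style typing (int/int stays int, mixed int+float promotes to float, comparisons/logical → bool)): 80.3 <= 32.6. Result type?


Operand types: float <= float
Rule: comparison yields bool
Result type: bool


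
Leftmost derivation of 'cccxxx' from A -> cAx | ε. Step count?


Derivation: A => cAx => ccAxx => cccAxxx => cccxxx
Steps: 4


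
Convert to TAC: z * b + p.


Break into single-operator statements:
t1 = z * b
t2 = t1 + p


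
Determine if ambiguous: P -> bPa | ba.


balanced b^n…a^n: each string has a unique parse
Unambiguous


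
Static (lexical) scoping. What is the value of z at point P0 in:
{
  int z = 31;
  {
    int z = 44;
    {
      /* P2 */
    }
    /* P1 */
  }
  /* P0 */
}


z declared in the same block as P0
z = 31


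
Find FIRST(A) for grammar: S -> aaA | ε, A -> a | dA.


Per alternative of A: FIRST(a) = {a}; FIRST(dA) = {d}
FIRST(A) = {a, d}


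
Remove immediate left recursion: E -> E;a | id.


Left-recursive alternatives: E;a; non-recursive: id
Introduce E': E -> idE', E' -> ;aE' | ε


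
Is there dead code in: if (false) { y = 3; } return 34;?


condition is constant false, so the whole block is unreachable
Dead: 'if (false) { y = 3; }'


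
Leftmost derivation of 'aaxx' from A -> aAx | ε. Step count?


Derivation: A => aAx => aaAxx => aaxx
Steps: 3


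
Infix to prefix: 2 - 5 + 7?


left-to-right (same/higher precedence on left): tree is (+ (- 2 5) 7)
Prefix: + - 2 5 7


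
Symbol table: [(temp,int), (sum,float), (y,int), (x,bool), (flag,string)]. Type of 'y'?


Lookup 'y' → type int


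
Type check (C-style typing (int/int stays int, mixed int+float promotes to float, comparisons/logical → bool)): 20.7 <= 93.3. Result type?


Operand types: float <= float
Rule: comparison yields bool
Result type: bool


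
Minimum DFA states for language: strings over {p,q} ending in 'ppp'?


Track the longest suffix of input matching a prefix of 'ppp': 4 classes (prefixes of length 0..3)
Minimal DFA: 4 states


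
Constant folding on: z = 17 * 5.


17 * 5 = 85 at compile time
Optimized: z = 85


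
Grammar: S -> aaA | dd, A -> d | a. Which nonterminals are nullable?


A nonterminal is nullable iff some alternative derives ε (directly, or every symbol in it is nullable)
Nullable: {}


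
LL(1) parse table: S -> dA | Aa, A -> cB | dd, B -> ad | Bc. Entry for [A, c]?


For [A, c]: 'c' ∈ FIRST(cB)
Entry: A -> cB


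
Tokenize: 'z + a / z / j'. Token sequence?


Scan left to right, longest-match per lexeme
Tokens: ID(z), OP(+), ID(a), OP(/), ID(z), OP(/), ID(j)


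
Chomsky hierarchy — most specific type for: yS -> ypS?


LHS has context (more than one symbol) and |LHS| ≤ |RHS|
Classification: Type 1 (Context-Sensitive)


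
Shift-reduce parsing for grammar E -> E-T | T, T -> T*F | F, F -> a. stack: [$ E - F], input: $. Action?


'F' (not preceded by T*) is the handle for T -> F
Action: reduce (T -> F)


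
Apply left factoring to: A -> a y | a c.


Common prefix: 'a'
Factored: A -> a A', A' -> y | c


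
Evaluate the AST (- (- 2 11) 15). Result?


Evaluate inner: (- 2 11) = -9
Evaluate root: (- -9 15) = -24
Result: -24


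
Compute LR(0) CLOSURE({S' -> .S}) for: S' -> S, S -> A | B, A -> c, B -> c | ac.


Start: S' -> .S
For each item with dot before a nonterminal B, add B -> .γ for every B-production
Closure: [S' -> .S, S -> .A, S -> .B, A -> .c, B -> .c, B -> .ac]


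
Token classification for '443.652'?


Pattern: digits with a decimal point
Type: FLOAT_LITERAL


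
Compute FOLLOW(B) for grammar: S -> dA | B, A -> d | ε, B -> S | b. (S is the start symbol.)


$ ∈ FOLLOW(S). For each A -> αBβ: add FIRST(β)\{ε} to FOLLOW(B); if β nullable, add FOLLOW(A).
FOLLOW(B) = {$}


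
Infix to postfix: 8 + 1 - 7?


Left to right (same or higher precedence on left)
Postfix: 8 1 + 7 -


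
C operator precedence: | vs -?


'-' is additive (level 9); '|' is bitwise OR (level 3)
Higher level binds tighter
'-' has higher precedence than '|'


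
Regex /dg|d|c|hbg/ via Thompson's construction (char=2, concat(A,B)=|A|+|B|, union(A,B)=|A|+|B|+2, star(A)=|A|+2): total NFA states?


Syntax tree has 7 char leaf(s), 3 union(s), 0 star(s)
chars contribute 7×2 = 14; each union adds +2; each star adds +2
Total: 14 + 6 + 0 = 20 states


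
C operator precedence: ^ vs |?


'^' is bitwise XOR (level 4); '|' is bitwise OR (level 3)
Higher level binds tighter
'^' has higher precedence than '|'


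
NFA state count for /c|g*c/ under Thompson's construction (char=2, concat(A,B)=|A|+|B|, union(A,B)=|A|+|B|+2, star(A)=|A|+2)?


Syntax tree has 3 char leaf(s), 1 union(s), 1 star(s)
chars contribute 3×2 = 6; each union adds +2; each star adds +2
Total: 6 + 2 + 2 = 10 states


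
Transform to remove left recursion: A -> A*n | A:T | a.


Left-recursive alternatives: A*n, A:T; non-recursive: a
Introduce A': A -> aA', A' -> *nA' | :TA' | ε


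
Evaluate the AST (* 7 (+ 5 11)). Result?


Evaluate inner: (+ 5 11) = 16
Evaluate root: (* 7 16) = 112
Result: 112


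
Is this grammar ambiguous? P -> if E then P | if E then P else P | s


dangling else: 'if E then if E then s else s' parses two ways
Ambiguous


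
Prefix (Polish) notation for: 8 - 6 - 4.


left-to-right (same/higher precedence on left): tree is (- (- 8 6) 4)
Prefix: - - 8 6 4


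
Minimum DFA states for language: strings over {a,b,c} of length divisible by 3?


Track length mod 3: states 0..2, accept at 0
Minimal DFA: 3 states


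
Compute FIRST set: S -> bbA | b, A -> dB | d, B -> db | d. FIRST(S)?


Per alternative of S: FIRST(bbA) = {b}; FIRST(b) = {b}
FIRST(S) = {b}


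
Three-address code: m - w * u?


Break into single-operator statements:
t1 = w * u
t2 = m - t1


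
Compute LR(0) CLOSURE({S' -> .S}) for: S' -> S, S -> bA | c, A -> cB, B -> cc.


Start: S' -> .S
For each item with dot before a nonterminal B, add B -> .γ for every B-production
Closure: [S' -> .S, S -> .bA, S -> .c]


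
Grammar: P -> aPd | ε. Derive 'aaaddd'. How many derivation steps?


Derivation: P => aPd => aaPdd => aaaPddd => aaaddd
Steps: 4


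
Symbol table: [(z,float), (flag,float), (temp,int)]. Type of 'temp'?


Lookup 'temp' → type int


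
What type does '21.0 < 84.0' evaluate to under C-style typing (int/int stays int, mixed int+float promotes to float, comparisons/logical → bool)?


Operand types: float < float
Rule: comparison yields bool
Result type: bool


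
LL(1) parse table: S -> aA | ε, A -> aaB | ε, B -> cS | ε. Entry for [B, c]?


For [B, c]: 'c' ∈ FIRST(cS)
Entry: B -> cS


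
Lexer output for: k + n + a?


Scan left to right, longest-match per lexeme
Tokens: ID(k), OP(+), ID(n), OP(+), ID(a)


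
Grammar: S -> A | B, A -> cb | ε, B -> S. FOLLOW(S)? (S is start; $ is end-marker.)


$ ∈ FOLLOW(S). For each A -> αBβ: add FIRST(β)\{ε} to FOLLOW(B); if β nullable, add FOLLOW(A).
FOLLOW(S) = {$}


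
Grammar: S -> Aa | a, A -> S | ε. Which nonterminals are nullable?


A nonterminal is nullable iff some alternative derives ε (directly, or every symbol in it is nullable)
Nullable: {A}


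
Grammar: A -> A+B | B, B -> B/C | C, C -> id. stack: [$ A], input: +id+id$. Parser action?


shift '+' to continue A -> A+B
Action: shift


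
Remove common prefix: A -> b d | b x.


Common prefix: 'b'
Factored: A -> b A', A' -> d | x


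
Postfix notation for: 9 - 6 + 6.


Left to right (same or higher precedence on left)
Postfix: 9 6 - 6 +


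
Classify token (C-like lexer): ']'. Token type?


Pattern: delimiter/punctuation
Type: PUNCTUATION


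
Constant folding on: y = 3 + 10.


3 + 10 = 13 at compile time
Optimized: y = 13


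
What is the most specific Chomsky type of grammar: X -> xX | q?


Right-linear: every RHS is a terminal or a terminal followed by one nonterminal
Classification: Type 3 (Regular)


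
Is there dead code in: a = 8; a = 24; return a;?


first assignment to a is overwritten before any read
Dead: 'a = 8'


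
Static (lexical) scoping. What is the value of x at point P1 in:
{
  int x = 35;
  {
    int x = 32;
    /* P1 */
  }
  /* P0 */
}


x declared in the same block as P1
x = 32


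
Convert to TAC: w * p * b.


Break into single-operator statements:
t1 = w * p
t2 = t1 * b


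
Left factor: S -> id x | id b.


Common prefix: 'id'
Factored: S -> id S', S' -> x | b


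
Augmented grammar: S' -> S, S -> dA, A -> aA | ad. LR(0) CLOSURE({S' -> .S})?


Start: S' -> .S
For each item with dot before a nonterminal B, add B -> .γ for every B-production
Closure: [S' -> .S, S -> .dA]


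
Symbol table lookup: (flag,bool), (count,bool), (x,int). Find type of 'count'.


Lookup 'count' → type bool


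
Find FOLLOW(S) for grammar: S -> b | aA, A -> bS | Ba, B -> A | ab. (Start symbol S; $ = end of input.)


$ ∈ FOLLOW(S). For each A -> αBβ: add FIRST(β)\{ε} to FOLLOW(B); if β nullable, add FOLLOW(A).
FOLLOW(S) = {$, a}


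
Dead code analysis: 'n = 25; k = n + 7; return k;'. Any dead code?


n is read by k's definition; k is returned
No dead code


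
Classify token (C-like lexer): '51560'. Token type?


Pattern: digits only
Type: INTEGER_LITERAL


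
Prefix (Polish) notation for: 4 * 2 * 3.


left-to-right (same/higher precedence on left): tree is (* (* 4 2) 3)
Prefix: * * 4 2 3


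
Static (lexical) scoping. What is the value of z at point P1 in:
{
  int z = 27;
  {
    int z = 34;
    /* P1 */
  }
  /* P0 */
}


z declared in the same block as P1
z = 34


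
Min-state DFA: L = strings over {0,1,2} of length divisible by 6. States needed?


Track length mod 6: states 0..5, accept at 0
Minimal DFA: 6 states


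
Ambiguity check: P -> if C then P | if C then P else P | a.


dangling else: 'if C then if C then a else a' parses two ways
Ambiguous


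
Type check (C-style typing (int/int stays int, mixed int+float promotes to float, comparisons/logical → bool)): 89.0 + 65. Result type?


Operand types: float + int
Rule: mixed int/float promotes to float; int/int stays int
Result type: float


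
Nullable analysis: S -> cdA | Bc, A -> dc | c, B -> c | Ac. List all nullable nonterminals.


A nonterminal is nullable iff some alternative derives ε (directly, or every symbol in it is nullable)
Nullable: {}


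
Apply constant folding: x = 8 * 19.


8 * 19 = 152 at compile time
Optimized: x = 152


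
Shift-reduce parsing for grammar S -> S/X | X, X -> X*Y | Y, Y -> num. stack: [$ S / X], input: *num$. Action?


'*' can extend X; shift to build X -> X*Y
Action: shift


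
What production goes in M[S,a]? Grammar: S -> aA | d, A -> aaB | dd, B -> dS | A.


For [S, a]: 'a' ∈ FIRST(aA)
Entry: S -> aA


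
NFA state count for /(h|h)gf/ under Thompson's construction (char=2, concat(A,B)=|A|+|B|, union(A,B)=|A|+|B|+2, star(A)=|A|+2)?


Syntax tree has 4 char leaf(s), 1 union(s), 0 star(s)
chars contribute 4×2 = 8; each union adds +2; each star adds +2
Total: 8 + 2 + 0 = 10 states


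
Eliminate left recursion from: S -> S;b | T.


Left-recursive alternatives: S;b; non-recursive: T
Introduce S': S -> TS', S' -> ;bS' | ε


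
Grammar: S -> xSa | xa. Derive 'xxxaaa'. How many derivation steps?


Derivation: S => xSa => xxSaa => xxxaaa
Steps: 3


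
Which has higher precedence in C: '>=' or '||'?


'>=' is relational (level 7); '||' is logical OR (level 1)
Higher level binds tighter
'>=' has higher precedence than '||'


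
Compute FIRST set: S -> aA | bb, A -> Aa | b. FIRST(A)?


Per alternative of A: FIRST(Aa) = {b}; FIRST(b) = {b}
FIRST(A) = {b}


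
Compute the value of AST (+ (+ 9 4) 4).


Evaluate inner: (+ 9 4) = 13
Evaluate root: (+ 13 4) = 17
Result: 17


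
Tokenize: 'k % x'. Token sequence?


Scan left to right, longest-match per lexeme
Tokens: ID(k), OP(%), ID(x)


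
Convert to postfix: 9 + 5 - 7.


Left to right (same or higher precedence on left)
Postfix: 9 5 + 7 -


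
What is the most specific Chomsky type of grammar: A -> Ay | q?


Left-linear: every RHS is a terminal or one nonterminal followed by a terminal
Classification: Type 3 (Regular)


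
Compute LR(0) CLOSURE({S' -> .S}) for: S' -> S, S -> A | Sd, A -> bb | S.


Start: S' -> .S
For each item with dot before a nonterminal B, add B -> .γ for every B-production
Closure: [S' -> .S, S -> .A, S -> .Sd, A -> .bb, A -> .S]


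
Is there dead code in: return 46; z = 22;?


statement follows a return and is unreachable
Dead: 'z = 22'


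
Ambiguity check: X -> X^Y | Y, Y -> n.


precedence layered via separate nonterminal Y: deterministic
Unambiguous


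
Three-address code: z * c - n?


Break into single-operator statements:
t1 = z * c
t2 = t1 - n


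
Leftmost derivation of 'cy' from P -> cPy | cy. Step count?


Derivation: P => cy
Steps: 1


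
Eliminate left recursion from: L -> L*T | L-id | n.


Left-recursive alternatives: L*T, L-id; non-recursive: n
Introduce L': L -> nL', L' -> *TL' | -idL' | ε


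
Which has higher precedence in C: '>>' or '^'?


'>>' is shift (level 8); '^' is bitwise XOR (level 4)
Higher level binds tighter
'>>' has higher precedence than '^'


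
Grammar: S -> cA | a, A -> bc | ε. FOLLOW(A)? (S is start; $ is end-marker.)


$ ∈ FOLLOW(S). For each A -> αBβ: add FIRST(β)\{ε} to FOLLOW(B); if β nullable, add FOLLOW(A).
FOLLOW(A) = {$}


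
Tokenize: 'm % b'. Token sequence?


Scan left to right, longest-match per lexeme
Tokens: ID(m), OP(%), ID(b)


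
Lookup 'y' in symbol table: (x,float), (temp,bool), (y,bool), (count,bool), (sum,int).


Lookup 'y' → type bool


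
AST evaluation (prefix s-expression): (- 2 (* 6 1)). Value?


Evaluate inner: (* 6 1) = 6
Evaluate root: (- 2 6) = -4
Result: -4


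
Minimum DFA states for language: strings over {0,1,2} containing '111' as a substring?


KMP-style automaton: 3 progress states + 1 absorbing accept = 4
Minimal DFA: 4 states


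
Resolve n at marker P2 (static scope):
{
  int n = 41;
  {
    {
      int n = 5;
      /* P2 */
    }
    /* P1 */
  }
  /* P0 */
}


n declared in the same block as P2
n = 5


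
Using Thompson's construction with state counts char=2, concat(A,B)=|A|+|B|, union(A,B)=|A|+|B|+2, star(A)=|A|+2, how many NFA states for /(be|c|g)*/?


Syntax tree has 4 char leaf(s), 2 union(s), 1 star(s)
chars contribute 4×2 = 8; each union adds +2; each star adds +2
Total: 8 + 4 + 2 = 14 states


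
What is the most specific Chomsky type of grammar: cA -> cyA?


LHS has context (more than one symbol) and |LHS| ≤ |RHS|
Classification: Type 1 (Context-Sensitive)


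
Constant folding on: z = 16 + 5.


16 + 5 = 21 at compile time
Optimized: z = 21


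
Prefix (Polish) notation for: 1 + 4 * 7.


'*' binds tighter: tree is (+ 1 (* 4 7))
Prefix: + 1 * 4 7


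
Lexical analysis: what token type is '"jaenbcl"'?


Pattern: double-quoted sequence
Type: STRING_LITERAL


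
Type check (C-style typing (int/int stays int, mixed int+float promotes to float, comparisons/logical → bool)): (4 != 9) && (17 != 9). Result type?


Operand types: bool && bool
Rule: logical operators take bool operands and yield bool
Result type: bool


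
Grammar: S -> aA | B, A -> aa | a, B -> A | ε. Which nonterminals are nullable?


A nonterminal is nullable iff some alternative derives ε (directly, or every symbol in it is nullable)
Nullable: {B, S}


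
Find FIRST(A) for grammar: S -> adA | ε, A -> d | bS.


Per alternative of A: FIRST(d) = {d}; FIRST(bS) = {b}
FIRST(A) = {b, d}


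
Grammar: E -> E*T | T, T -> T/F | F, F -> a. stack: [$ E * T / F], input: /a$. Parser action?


handle 'T/F' on top
Action: reduce (T -> T/F)


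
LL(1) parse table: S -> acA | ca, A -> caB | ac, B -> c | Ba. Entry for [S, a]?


For [S, a]: 'a' ∈ FIRST(acA)
Entry: S -> acA


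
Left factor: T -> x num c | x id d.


Common prefix: 'x'
Factored: T -> x T', T' -> num c | id d


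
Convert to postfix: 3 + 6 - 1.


Left to right (same or higher precedence on left)
Postfix: 3 6 + 1 -


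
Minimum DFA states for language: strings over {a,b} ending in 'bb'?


Track the longest suffix of input matching a prefix of 'bb': 3 classes (prefixes of length 0..2)
Minimal DFA: 3 states


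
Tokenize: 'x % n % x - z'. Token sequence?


Scan left to right, longest-match per lexeme
Tokens: ID(x), OP(%), ID(n), OP(%), ID(x), OP(-), ID(z)


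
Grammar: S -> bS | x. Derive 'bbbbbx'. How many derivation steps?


Derivation: S => bS => bbS => bbbS => bbbbS => bbbbbS => bbbbbx
Steps: 6


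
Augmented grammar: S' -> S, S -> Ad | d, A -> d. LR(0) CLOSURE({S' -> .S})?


Start: S' -> .S
For each item with dot before a nonterminal B, add B -> .γ for every B-production
Closure: [S' -> .S, S -> .Ad, S -> .d, A -> .d]


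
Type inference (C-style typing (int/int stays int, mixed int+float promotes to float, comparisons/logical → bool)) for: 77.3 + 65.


Operand types: float + int
Rule: mixed int/float promotes to float; int/int stays int
Result type: float


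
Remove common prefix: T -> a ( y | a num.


Common prefix: 'a'
Factored: T -> a T', T' -> ( y | num


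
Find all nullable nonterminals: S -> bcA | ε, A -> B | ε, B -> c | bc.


A nonterminal is nullable iff some alternative derives ε (directly, or every symbol in it is nullable)
Nullable: {A, S}


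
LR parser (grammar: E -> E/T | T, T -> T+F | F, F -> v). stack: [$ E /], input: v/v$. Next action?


no handle ('E/' is not any RHS); shift 'v'
Action: shift


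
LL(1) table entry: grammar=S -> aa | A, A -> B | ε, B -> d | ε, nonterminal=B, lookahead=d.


For [B, d]: 'd' ∈ FIRST(d)
Entry: B -> d


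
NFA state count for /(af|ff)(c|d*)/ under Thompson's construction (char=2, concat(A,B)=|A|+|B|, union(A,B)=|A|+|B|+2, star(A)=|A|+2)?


Syntax tree has 6 char leaf(s), 2 union(s), 1 star(s)
chars contribute 6×2 = 12; each union adds +2; each star adds +2
Total: 12 + 4 + 2 = 18 states


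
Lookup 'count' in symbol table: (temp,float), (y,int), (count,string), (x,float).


Lookup 'count' → type string


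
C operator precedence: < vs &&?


'<' is relational (level 7); '&&' is logical AND (level 2)
Higher level binds tighter
'<' has higher precedence than '&&'


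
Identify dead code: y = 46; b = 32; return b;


y is assigned but never read
Dead: 'y = 46'


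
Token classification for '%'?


Pattern: operator symbol
Type: OPERATOR


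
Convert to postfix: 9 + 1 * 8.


* has higher precedence, evaluate 1*8 first
Postfix: 9 1 8 * +


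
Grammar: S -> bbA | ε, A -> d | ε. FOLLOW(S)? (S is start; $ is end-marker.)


$ ∈ FOLLOW(S). For each A -> αBβ: add FIRST(β)\{ε} to FOLLOW(B); if β nullable, add FOLLOW(A).
FOLLOW(S) = {$}


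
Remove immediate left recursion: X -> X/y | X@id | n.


Left-recursive alternatives: X/y, X@id; non-recursive: n
Introduce X': X -> nX', X' -> /yX' | @idX' | ε


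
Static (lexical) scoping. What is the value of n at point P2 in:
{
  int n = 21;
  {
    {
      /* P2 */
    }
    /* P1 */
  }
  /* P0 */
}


P2's block does not declare n; resolves to the enclosing declaration at depth 0
n = 21


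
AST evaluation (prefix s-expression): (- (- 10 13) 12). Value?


Evaluate inner: (- 10 13) = -3
Evaluate root: (- -3 12) = -15
Result: -15


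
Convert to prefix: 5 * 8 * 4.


left-to-right (same/higher precedence on left): tree is (* (* 5 8) 4)
Prefix: * * 5 8 4


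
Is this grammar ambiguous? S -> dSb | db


balanced d^n…b^n: each string has a unique parse
Unambiguous


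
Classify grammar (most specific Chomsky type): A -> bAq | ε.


Single nonterminal LHS, but b^n q^n is not regular
Classification: Type 2 (Context-Free)


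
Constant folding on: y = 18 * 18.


18 * 18 = 324 at compile time
Optimized: y = 324


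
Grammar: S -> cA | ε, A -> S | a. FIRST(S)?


Per alternative of S: FIRST(cA) = {c}; FIRST(ε) = {ε}
FIRST(S) = {c, ε}


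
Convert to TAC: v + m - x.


Break into single-operator statements:
t1 = v + m
t2 = t1 - x


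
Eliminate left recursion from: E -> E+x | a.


Left-recursive alternatives: E+x; non-recursive: a
Introduce E': E -> aE', E' -> +xE' | ε


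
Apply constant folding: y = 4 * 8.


4 * 8 = 32 at compile time
Optimized: y = 32


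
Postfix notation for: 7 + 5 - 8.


Left to right (same or higher precedence on left)
Postfix: 7 5 + 8 -


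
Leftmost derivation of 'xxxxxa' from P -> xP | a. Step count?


Derivation: P => xP => xxP => xxxP => xxxxP => xxxxxP => xxxxxa
Steps: 6


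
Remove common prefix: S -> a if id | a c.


Common prefix: 'a'
Factored: S -> a S', S' -> if id | c


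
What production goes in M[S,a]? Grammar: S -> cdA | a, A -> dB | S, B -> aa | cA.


For [S, a]: 'a' ∈ FIRST(a)
Entry: S -> a


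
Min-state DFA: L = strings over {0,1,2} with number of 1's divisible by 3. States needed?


Track (count of 1) mod 3: states 0..2, accept at 0
Minimal DFA: 3 states


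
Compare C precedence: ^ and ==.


'==' is equality (level 6); '^' is bitwise XOR (level 4)
Higher level binds tighter
'==' has higher precedence than '^'


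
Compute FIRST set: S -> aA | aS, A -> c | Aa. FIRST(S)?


Per alternative of S: FIRST(aA) = {a}; FIRST(aS) = {a}
FIRST(S) = {a}


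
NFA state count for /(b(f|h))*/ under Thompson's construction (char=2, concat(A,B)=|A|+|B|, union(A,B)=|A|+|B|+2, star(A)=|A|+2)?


Syntax tree has 3 char leaf(s), 1 union(s), 1 star(s)
chars contribute 3×2 = 6; each union adds +2; each star adds +2
Total: 6 + 2 + 2 = 10 states


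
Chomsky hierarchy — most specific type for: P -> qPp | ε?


Single nonterminal LHS, but q^n p^n is not regular
Classification: Type 2 (Context-Free)


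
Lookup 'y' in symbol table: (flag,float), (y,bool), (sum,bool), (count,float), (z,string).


Lookup 'y' → type bool


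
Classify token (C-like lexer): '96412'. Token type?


Pattern: digits only
Type: INTEGER_LITERAL


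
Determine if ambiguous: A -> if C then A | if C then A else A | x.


dangling else: 'if C then if C then x else x' parses two ways
Ambiguous


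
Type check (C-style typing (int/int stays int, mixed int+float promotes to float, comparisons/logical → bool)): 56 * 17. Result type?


Operand types: int * int
Rule: mixed int/float promotes to float; int/int stays int
Result type: int


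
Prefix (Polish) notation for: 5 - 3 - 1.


left-to-right (same/higher precedence on left): tree is (- (- 5 3) 1)
Prefix: - - 5 3 1


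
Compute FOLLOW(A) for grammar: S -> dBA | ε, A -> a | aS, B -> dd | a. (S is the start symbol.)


$ ∈ FOLLOW(S). For each A -> αBβ: add FIRST(β)\{ε} to FOLLOW(B); if β nullable, add FOLLOW(A).
FOLLOW(A) = {$}


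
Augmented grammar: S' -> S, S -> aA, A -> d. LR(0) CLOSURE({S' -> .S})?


Start: S' -> .S
For each item with dot before a nonterminal B, add B -> .γ for every B-production
Closure: [S' -> .S, S -> .aA]


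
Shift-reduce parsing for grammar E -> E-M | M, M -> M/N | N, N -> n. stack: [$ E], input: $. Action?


start symbol E on stack, input exhausted
Action: accept


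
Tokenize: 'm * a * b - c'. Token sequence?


Scan left to right, longest-match per lexeme
Tokens: ID(m), OP(*), ID(a), OP(*), ID(b), OP(-), ID(c)


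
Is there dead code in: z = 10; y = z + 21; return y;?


z is read by y's definition; y is returned
No dead code


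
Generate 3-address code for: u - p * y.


Break into single-operator statements:
t1 = p * y
t2 = u - t1


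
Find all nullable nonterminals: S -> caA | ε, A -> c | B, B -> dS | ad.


A nonterminal is nullable iff some alternative derives ε (directly, or every symbol in it is nullable)
Nullable: {S}


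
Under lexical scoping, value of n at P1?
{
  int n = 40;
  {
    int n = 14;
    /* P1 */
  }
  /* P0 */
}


n declared in the same block as P1
n = 14


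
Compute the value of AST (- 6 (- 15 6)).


Evaluate inner: (- 15 6) = 9
Evaluate root: (- 6 9) = -3
Result: -3


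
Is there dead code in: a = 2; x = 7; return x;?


a is assigned but never read
Dead: 'a = 2'


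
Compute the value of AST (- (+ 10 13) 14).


Evaluate inner: (+ 10 13) = 23
Evaluate root: (- 23 14) = 9
Result: 9


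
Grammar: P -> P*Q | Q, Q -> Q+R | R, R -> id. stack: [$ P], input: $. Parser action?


start symbol P on stack, input exhausted
Action: accept


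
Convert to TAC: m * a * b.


Break into single-operator statements:
t1 = m * a
t2 = t1 * b


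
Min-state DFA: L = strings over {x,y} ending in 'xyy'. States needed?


Track the longest suffix of input matching a prefix of 'xyy': 4 classes (prefixes of length 0..3)
Minimal DFA: 4 states


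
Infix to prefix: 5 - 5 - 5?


left-to-right (same/higher precedence on left): tree is (- (- 5 5) 5)
Prefix: - - 5 5 5


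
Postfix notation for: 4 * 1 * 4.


Left to right (same or higher precedence on left)
Postfix: 4 1 * 4 *


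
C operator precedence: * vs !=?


'*' is multiplicative (level 10); '!=' is equality (level 6)
Higher level binds tighter
'*' has higher precedence than '!='


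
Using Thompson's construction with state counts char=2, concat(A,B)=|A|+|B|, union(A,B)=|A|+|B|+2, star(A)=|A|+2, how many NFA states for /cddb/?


Syntax tree has 4 char leaf(s), 0 union(s), 0 star(s)
chars contribute 4×2 = 8; each union adds +2; each star adds +2
Total: 8 + 0 + 0 = 8 states


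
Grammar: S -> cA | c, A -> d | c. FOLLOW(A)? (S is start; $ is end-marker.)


$ ∈ FOLLOW(S). For each A -> αBβ: add FIRST(β)\{ε} to FOLLOW(B); if β nullable, add FOLLOW(A).
FOLLOW(A) = {$}
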